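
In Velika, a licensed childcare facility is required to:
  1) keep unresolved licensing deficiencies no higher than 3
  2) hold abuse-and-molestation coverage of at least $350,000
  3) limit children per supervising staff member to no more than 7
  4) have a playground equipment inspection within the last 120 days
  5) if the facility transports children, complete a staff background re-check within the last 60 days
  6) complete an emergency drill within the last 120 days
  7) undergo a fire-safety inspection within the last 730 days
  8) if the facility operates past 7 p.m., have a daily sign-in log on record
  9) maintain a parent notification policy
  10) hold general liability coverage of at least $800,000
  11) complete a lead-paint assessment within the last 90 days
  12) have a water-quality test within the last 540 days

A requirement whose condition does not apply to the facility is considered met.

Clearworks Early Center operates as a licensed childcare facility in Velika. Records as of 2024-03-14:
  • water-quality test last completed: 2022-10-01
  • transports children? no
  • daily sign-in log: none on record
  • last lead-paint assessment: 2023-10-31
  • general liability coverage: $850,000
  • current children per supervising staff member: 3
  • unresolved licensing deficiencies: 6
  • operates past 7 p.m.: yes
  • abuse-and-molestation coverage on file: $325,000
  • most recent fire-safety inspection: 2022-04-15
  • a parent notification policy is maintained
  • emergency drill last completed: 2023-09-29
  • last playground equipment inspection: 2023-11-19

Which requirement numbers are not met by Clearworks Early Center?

1. unresolved licensing deficiencies 6 > 3 → not met
2. abuse-and-molestation coverage $325,000 < $350,000 → not met
3. children per supervising staff member 3 ≤ 7 → met
4. playground equipment inspection 116 days ago vs limit 120 → met
5. condition 'transports children' does not hold → requirement n/a → met
6. emergency drill 167 days ago vs limit 120 → not met
7. fire-safety inspection 699 days ago vs limit 730 → met
8. condition 'operates past 7 p.m.' holds; daily sign-in log absent → not met
9. parent notification policy present → met
10. general liability coverage $850,000 ≥ $800,000 → met
11. lead-paint assessment 135 days ago vs limit 90 → not met
12. water-quality test 530 days ago vs limit 540 → met
Not met: 1, 2, 6, 8, 11

1, 2, 6, 8, 11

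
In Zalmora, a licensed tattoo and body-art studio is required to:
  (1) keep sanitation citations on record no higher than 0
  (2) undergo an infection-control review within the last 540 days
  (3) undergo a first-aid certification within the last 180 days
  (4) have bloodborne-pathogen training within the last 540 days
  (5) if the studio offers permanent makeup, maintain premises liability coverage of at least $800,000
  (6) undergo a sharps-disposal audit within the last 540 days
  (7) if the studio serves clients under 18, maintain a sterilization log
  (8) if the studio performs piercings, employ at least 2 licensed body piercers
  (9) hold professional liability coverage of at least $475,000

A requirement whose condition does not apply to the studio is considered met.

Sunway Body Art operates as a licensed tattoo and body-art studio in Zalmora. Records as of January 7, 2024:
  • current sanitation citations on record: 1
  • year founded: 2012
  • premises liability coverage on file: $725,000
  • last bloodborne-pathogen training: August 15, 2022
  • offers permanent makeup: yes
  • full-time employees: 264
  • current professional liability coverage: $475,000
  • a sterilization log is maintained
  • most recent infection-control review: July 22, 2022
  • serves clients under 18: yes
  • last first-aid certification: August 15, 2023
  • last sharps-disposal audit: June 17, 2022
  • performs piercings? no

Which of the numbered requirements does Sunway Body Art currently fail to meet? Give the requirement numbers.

1. sanitation citations on record 1 > 0 → not met
2. infection-control review 534 days ago vs limit 540 → met
3. first-aid certification 145 days ago vs limit 180 → met
4. bloodborne-pathogen training 510 days ago vs limit 540 → met
5. condition 'offers permanent makeup' holds; premises liability coverage $725,000 < $800,000 → not met
6. sharps-disposal audit 569 days ago vs limit 540 → not met
7. condition 'serves clients under 18' holds; sterilization log present → met
8. condition 'performs piercings' does not hold → requirement n/a → met
9. professional liability coverage $475,000 ≥ $475,000 → met
Not met: 1, 5, 6

1, 5, 6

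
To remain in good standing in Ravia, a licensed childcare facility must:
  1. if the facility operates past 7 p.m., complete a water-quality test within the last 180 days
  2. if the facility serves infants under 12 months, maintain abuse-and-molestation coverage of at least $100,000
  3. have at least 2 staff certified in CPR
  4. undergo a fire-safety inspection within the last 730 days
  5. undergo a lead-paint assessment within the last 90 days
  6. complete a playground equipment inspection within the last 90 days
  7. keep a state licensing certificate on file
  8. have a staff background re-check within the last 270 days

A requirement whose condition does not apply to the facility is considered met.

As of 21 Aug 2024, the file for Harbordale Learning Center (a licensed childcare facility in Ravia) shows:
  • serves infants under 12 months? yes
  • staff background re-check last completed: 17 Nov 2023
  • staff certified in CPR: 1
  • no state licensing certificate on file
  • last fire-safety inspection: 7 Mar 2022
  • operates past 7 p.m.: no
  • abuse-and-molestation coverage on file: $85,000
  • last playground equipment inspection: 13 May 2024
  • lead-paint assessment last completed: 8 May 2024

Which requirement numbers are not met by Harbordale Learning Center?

1. condition 'operates past 7 p.m.' does not hold → requirement n/a → met
2. condition 'serves infants under 12 months' holds; abuse-and-molestation coverage $85,000 < $100,000 → not met
3. staff certified in CPR 1 < 2 → not met
4. fire-safety inspection 898 days ago vs limit 730 → not met
5. lead-paint assessment 105 days ago vs limit 90 → not met
6. playground equipment inspection 100 days ago vs limit 90 → not met
7. state licensing certificate absent → not met
8. staff background re-check 278 days ago vs limit 270 → not met
Not met: 2, 3, 4, 5, 6, 7, 8

2, 3, 4, 5, 6, 7, 8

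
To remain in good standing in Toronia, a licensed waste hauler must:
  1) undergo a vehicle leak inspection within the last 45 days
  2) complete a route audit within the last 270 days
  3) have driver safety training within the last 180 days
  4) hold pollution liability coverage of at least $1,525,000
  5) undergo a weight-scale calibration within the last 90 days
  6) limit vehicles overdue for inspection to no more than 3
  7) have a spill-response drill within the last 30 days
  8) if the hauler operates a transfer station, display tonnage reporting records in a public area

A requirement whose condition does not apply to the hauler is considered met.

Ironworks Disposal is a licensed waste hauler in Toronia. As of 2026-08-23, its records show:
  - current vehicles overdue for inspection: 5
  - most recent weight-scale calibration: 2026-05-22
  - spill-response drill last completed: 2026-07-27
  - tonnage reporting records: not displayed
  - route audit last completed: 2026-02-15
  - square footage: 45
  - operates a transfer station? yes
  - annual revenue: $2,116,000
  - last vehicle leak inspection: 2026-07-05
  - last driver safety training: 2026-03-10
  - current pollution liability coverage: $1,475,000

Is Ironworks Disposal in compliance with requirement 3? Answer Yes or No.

Yes

3. driver safety training 166 days ago vs limit 180 → met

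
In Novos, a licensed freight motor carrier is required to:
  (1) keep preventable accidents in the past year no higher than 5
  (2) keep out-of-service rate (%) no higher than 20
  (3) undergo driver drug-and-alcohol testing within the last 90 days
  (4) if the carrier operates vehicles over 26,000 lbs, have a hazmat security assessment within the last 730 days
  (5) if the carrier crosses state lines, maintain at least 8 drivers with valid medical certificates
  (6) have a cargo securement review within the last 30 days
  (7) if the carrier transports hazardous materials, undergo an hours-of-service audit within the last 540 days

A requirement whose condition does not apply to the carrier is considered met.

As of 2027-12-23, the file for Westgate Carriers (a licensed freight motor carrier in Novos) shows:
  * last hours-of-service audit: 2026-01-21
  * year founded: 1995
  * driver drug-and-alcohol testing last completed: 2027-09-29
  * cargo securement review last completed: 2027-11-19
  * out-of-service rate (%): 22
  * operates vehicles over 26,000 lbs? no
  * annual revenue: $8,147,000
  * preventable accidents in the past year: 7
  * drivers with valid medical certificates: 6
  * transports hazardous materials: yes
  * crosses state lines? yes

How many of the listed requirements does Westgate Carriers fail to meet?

1. preventable accidents in the past year 7 > 5 → not met
2. out-of-service rate (%) 22 > 20 → not met
3. driver drug-and-alcohol testing 85 days ago vs limit 90 → met
4. condition 'operates vehicles over 26,000 lbs' does not hold → requirement n/a → met
5. condition 'crosses state lines' holds; drivers with valid medical certificates 6 < 8 → not met
6. cargo securement review 34 days ago vs limit 30 → not met
7. condition 'transports hazardous materials' holds; hours-of-service audit 701 days ago vs limit 540 → not met
Not met: 5 of 7

5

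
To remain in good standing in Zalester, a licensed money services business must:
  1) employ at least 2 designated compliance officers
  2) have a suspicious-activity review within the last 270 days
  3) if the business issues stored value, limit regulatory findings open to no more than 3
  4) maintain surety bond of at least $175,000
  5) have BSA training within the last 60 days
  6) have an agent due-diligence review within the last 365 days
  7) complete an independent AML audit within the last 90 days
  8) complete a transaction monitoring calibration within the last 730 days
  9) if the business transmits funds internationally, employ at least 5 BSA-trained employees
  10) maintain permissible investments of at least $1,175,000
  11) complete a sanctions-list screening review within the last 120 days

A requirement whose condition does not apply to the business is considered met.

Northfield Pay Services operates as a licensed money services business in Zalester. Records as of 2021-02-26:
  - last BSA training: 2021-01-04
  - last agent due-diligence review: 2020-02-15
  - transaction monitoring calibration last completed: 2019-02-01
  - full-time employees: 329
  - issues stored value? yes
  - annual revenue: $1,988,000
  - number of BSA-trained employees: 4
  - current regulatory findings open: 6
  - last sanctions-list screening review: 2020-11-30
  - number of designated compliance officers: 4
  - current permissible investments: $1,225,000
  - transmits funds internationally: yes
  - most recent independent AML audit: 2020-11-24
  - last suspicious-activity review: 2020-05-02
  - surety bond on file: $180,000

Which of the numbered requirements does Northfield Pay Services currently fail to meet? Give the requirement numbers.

1. designated compliance officers 4 ≥ 2 → met
2. suspicious-activity review 300 days ago vs limit 270 → not met
3. condition 'issues stored value' holds; regulatory findings open 6 > 3 → not met
4. surety bond $180,000 ≥ $175,000 → met
5. BSA training 53 days ago vs limit 60 → met
6. agent due-diligence review 377 days ago vs limit 365 → not met
7. independent AML audit 94 days ago vs limit 90 → not met
8. transaction monitoring calibration 756 days ago vs limit 730 → not met
9. condition 'transmits funds internationally' holds; BSA-trained employees 4 < 5 → not met
10. permissible investments $1,225,000 ≥ $1,175,000 → met
11. sanctions-list screening review 88 days ago vs limit 120 → met
Not met: 2, 3, 6, 7, 8, 9

2, 3, 6, 7, 8, 9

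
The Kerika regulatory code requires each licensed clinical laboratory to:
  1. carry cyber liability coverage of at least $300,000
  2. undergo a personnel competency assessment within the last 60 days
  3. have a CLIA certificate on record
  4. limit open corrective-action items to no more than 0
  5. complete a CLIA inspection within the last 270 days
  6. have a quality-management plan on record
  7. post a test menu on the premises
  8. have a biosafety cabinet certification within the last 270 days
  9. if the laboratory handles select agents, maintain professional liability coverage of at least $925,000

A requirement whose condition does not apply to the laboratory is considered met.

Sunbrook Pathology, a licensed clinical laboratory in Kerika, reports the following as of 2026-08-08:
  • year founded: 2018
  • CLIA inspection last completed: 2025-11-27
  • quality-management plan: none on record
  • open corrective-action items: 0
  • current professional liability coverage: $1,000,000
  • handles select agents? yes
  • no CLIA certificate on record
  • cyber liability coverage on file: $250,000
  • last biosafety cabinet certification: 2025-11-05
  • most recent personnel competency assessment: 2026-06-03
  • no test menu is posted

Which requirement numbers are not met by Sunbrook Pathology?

1. cyber liability coverage $250,000 < $300,000 → not met
2. personnel competency assessment 66 days ago vs limit 60 → not met
3. CLIA certificate absent → not met
4. open corrective-action items 0 ≤ 0 → met
5. CLIA inspection 254 days ago vs limit 270 → met
6. quality-management plan absent → not met
7. test menu absent → not met
8. biosafety cabinet certification 276 days ago vs limit 270 → not met
9. condition 'handles select agents' holds; professional liability coverage $1,000,000 ≥ $925,000 → met
Not met: 1, 2, 3, 6, 7, 8

1, 2, 3, 6, 7, 8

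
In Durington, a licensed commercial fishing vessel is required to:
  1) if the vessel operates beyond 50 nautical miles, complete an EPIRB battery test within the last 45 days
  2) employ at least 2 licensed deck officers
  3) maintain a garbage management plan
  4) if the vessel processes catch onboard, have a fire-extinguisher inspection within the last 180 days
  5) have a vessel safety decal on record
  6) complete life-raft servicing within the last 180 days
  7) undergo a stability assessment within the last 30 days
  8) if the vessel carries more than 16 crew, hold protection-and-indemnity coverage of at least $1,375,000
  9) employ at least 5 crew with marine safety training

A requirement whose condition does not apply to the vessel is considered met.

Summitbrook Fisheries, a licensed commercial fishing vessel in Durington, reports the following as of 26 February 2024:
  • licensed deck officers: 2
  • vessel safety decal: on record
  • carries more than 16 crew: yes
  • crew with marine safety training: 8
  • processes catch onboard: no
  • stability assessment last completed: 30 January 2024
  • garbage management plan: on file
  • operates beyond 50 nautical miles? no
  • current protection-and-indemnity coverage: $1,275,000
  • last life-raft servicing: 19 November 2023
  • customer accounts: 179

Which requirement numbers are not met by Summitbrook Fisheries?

1. condition 'operates beyond 50 nautical miles' does not hold → requirement n/a → met
2. licensed deck officers 2 ≥ 2 → met
3. garbage management plan present → met
4. condition 'processes catch onboard' does not hold → requirement n/a → met
5. vessel safety decal present → met
6. life-raft servicing 99 days ago vs limit 180 → met
7. stability assessment 27 days ago vs limit 30 → met
8. condition 'carries more than 16 crew' holds; protection-and-indemnity coverage $1,275,000 < $1,375,000 → not met
9. crew with marine safety training 8 ≥ 5 → met
Not met: 8

8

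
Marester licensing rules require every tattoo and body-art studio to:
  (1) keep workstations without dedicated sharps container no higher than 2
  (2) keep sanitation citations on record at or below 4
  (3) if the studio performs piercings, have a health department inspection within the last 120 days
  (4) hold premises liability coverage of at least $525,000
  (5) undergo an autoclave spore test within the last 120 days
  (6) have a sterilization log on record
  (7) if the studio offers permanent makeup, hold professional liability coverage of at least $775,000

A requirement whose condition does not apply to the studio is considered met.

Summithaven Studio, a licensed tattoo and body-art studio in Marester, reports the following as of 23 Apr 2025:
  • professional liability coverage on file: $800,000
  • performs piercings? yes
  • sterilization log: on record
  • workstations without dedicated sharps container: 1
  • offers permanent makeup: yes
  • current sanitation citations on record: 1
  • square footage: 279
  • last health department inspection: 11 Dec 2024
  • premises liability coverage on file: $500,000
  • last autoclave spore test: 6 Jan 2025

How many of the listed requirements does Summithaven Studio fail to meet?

2

1. workstations without dedicated sharps container 1 ≤ 2 → met
2. sanitation citations on record 1 ≤ 4 → met
3. condition 'performs piercings' holds; health department inspection 133 days ago vs limit 120 → not met
4. premises liability coverage $500,000 < $525,000 → not met
5. autoclave spore test 107 days ago vs limit 120 → met
6. sterilization log present → met
7. condition 'offers permanent makeup' holds; professional liability coverage $800,000 ≥ $775,000 → met
Not met: 2 of 7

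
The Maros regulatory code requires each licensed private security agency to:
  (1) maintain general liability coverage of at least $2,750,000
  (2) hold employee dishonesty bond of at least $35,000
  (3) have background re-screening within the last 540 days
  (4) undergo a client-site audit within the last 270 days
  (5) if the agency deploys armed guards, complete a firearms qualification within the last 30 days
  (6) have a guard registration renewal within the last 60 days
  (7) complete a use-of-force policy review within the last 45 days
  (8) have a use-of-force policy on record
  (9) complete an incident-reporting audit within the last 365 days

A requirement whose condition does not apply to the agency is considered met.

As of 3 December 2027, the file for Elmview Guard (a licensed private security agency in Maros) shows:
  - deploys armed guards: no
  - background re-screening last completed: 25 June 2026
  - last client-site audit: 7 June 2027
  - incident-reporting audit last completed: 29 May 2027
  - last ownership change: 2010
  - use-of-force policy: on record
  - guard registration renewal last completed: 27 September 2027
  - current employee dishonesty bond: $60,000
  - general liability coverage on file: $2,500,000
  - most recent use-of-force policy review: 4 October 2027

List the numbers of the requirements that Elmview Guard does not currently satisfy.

1, 6, 7

1. general liability coverage $2,500,000 < $2,750,000 → not met
2. employee dishonesty bond $60,000 ≥ $35,000 → met
3. background re-screening 526 days ago vs limit 540 → met
4. client-site audit 179 days ago vs limit 270 → met
5. condition 'deploys armed guards' does not hold → requirement n/a → met
6. guard registration renewal 67 days ago vs limit 60 → not met
7. use-of-force policy review 60 days ago vs limit 45 → not met
8. use-of-force policy present → met
9. incident-reporting audit 188 days ago vs limit 365 → met
Not met: 1, 6, 7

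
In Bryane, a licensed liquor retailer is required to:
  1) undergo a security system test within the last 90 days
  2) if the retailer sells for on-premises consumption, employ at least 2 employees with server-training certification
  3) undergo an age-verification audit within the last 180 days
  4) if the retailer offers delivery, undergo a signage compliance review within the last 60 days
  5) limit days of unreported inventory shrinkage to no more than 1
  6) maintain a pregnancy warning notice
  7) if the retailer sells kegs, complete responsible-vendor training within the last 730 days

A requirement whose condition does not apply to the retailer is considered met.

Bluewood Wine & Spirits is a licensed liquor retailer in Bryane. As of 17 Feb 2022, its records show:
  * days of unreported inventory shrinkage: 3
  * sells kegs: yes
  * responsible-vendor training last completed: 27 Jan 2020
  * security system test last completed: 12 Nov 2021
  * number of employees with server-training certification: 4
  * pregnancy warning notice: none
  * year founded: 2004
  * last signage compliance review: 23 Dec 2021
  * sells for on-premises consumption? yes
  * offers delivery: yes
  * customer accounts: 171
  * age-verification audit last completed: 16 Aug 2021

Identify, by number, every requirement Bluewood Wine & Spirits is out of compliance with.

1, 3, 5, 6, 7

1. security system test 97 days ago vs limit 90 → not met
2. condition 'sells for on-premises consumption' holds; employees with server-training certification 4 ≥ 2 → met
3. age-verification audit 185 days ago vs limit 180 → not met
4. condition 'offers delivery' holds; signage compliance review 56 days ago vs limit 60 → met
5. days of unreported inventory shrinkage 3 > 1 → not met
6. pregnancy warning notice absent → not met
7. condition 'sells kegs' holds; responsible-vendor training 752 days ago vs limit 730 → not met
Not met: 1, 3, 5, 6, 7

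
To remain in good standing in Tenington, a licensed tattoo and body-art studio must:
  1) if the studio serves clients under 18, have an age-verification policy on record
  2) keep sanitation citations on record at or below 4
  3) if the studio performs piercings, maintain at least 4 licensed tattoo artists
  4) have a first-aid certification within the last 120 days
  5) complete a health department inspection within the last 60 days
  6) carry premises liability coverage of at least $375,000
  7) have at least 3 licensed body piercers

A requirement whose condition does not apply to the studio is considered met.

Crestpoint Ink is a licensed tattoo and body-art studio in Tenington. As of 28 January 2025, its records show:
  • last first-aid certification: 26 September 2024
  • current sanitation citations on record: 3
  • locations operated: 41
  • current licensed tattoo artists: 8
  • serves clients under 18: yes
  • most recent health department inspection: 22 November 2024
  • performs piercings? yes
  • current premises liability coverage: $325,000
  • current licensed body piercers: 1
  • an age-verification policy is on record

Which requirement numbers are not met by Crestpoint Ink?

1. condition 'serves clients under 18' holds; age-verification policy present → met
2. sanitation citations on record 3 ≤ 4 → met
3. condition 'performs piercings' holds; licensed tattoo artists 8 ≥ 4 → met
4. first-aid certification 124 days ago vs limit 120 → not met
5. health department inspection 67 days ago vs limit 60 → not met
6. premises liability coverage $325,000 < $375,000 → not met
7. licensed body piercers 1 < 3 → not met
Not met: 4, 5, 6, 7

4, 5, 6, 7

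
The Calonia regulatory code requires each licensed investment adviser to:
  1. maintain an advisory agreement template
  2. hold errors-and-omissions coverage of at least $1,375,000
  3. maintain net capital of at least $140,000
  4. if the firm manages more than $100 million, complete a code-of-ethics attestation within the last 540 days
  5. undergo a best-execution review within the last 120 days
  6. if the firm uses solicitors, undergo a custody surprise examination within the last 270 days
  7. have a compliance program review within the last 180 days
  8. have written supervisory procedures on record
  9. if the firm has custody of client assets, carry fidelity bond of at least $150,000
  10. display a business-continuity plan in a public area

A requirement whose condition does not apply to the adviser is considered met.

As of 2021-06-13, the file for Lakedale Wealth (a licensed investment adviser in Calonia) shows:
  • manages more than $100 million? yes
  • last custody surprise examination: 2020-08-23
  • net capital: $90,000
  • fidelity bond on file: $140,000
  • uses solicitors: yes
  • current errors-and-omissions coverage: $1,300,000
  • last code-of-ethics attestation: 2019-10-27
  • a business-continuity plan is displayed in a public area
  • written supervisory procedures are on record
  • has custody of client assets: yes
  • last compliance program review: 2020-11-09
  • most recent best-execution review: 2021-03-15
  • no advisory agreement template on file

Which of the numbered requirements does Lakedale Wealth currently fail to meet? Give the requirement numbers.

1, 2, 3, 4, 6, 7, 9

1. advisory agreement template absent → not met
2. errors-and-omissions coverage $1,300,000 < $1,375,000 → not met
3. net capital $90,000 < $140,000 → not met
4. condition 'manages more than $100 million' holds; code-of-ethics attestation 595 days ago vs limit 540 → not met
5. best-execution review 90 days ago vs limit 120 → met
6. condition 'uses solicitors' holds; custody surprise examination 294 days ago vs limit 270 → not met
7. compliance program review 216 days ago vs limit 180 → not met
8. written supervisory procedures present → met
9. condition 'has custody of client assets' holds; fidelity bond $140,000 < $150,000 → not met
10. business-continuity plan present → met
Not met: 1, 2, 3, 4, 6, 7, 9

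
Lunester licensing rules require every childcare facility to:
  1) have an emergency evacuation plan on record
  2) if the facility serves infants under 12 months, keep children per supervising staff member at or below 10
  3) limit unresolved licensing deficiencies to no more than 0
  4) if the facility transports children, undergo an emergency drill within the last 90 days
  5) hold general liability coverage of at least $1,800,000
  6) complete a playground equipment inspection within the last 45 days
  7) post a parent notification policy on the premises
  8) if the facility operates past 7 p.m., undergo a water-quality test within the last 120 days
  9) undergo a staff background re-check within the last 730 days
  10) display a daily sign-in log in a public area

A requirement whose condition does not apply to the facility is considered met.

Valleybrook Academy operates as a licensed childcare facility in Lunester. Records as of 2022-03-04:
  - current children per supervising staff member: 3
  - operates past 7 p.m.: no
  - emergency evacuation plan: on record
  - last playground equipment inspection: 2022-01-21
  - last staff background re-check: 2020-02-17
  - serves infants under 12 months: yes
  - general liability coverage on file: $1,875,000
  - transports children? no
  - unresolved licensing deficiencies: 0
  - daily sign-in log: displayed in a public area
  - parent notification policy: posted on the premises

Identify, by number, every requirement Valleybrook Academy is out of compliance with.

9

1. emergency evacuation plan present → met
2. condition 'serves infants under 12 months' holds; children per supervising staff member 3 ≤ 10 → met
3. unresolved licensing deficiencies 0 ≤ 0 → met
4. condition 'transports children' does not hold → requirement n/a → met
5. general liability coverage $1,875,000 ≥ $1,800,000 → met
6. playground equipment inspection 42 days ago vs limit 45 → met
7. parent notification policy present → met
8. condition 'operates past 7 p.m.' does not hold → requirement n/a → met
9. staff background re-check 746 days ago vs limit 730 → not met
10. daily sign-in log present → met
Not met: 9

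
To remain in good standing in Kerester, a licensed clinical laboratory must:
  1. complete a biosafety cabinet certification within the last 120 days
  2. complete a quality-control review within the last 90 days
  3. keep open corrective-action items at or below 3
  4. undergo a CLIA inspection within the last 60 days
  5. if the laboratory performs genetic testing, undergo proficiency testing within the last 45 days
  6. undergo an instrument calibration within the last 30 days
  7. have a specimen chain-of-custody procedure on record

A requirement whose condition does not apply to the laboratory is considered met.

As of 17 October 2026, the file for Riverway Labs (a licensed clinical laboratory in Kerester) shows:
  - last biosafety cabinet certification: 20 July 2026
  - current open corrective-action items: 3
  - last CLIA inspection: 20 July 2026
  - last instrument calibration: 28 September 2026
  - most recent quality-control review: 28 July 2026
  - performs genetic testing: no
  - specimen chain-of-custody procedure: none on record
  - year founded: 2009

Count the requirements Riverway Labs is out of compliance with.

2

1. biosafety cabinet certification 89 days ago vs limit 120 → met
2. quality-control review 81 days ago vs limit 90 → met
3. open corrective-action items 3 ≤ 3 → met
4. CLIA inspection 89 days ago vs limit 60 → not met
5. condition 'performs genetic testing' does not hold → requirement n/a → met
6. instrument calibration 19 days ago vs limit 30 → met
7. specimen chain-of-custody procedure absent → not met
Not met: 2 of 7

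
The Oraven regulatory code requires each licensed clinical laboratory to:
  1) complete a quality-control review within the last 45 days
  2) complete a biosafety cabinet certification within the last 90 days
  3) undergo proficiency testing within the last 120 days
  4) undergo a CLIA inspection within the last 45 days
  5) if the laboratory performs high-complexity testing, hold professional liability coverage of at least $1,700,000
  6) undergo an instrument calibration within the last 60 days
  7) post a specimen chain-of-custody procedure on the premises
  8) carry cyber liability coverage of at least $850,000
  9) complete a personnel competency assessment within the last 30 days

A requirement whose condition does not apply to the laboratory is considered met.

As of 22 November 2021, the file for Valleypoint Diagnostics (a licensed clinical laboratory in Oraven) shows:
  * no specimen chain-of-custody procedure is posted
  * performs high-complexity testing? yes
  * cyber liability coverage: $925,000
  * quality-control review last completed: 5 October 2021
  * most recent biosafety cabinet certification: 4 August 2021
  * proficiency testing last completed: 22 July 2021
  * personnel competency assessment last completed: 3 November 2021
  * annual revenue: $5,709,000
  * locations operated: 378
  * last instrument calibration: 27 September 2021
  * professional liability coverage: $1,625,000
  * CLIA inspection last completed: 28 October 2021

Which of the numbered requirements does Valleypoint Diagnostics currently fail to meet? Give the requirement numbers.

1. quality-control review 48 days ago vs limit 45 → not met
2. biosafety cabinet certification 110 days ago vs limit 90 → not met
3. proficiency testing 123 days ago vs limit 120 → not met
4. CLIA inspection 25 days ago vs limit 45 → met
5. condition 'performs high-complexity testing' holds; professional liability coverage $1,625,000 < $1,700,000 → not met
6. instrument calibration 56 days ago vs limit 60 → met
7. specimen chain-of-custody procedure absent → not met
8. cyber liability coverage $925,000 ≥ $850,000 → met
9. personnel competency assessment 19 days ago vs limit 30 → met
Not met: 1, 2, 3, 5, 7

1, 2, 3, 5, 7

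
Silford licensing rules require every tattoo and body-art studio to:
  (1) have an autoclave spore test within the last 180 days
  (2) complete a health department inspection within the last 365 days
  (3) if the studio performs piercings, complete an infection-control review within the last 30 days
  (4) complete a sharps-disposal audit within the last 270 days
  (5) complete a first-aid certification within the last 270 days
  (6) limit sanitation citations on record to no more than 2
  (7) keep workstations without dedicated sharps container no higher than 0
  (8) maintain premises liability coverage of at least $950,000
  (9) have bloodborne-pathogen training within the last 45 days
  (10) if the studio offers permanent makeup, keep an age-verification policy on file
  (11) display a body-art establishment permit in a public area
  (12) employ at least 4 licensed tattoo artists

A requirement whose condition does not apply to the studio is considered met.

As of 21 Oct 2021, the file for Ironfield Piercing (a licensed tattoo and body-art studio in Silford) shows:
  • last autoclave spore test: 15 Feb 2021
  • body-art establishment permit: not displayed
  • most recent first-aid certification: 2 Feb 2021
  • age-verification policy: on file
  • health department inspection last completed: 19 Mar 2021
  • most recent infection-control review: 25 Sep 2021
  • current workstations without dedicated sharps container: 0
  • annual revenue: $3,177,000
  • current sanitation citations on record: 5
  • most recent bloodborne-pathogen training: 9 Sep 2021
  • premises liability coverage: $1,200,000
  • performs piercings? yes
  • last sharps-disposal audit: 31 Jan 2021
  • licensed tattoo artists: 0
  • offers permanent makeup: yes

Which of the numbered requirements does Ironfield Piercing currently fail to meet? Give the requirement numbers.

1. autoclave spore test 248 days ago vs limit 180 → not met
2. health department inspection 216 days ago vs limit 365 → met
3. condition 'performs piercings' holds; infection-control review 26 days ago vs limit 30 → met
4. sharps-disposal audit 263 days ago vs limit 270 → met
5. first-aid certification 261 days ago vs limit 270 → met
6. sanitation citations on record 5 > 2 → not met
7. workstations without dedicated sharps container 0 ≤ 0 → met
8. premises liability coverage $1,200,000 ≥ $950,000 → met
9. bloodborne-pathogen training 42 days ago vs limit 45 → met
10. condition 'offers permanent makeup' holds; age-verification policy present → met
11. body-art establishment permit absent → not met
12. licensed tattoo artists 0 < 4 → not met
Not met: 1, 6, 11, 12

1, 6, 11, 12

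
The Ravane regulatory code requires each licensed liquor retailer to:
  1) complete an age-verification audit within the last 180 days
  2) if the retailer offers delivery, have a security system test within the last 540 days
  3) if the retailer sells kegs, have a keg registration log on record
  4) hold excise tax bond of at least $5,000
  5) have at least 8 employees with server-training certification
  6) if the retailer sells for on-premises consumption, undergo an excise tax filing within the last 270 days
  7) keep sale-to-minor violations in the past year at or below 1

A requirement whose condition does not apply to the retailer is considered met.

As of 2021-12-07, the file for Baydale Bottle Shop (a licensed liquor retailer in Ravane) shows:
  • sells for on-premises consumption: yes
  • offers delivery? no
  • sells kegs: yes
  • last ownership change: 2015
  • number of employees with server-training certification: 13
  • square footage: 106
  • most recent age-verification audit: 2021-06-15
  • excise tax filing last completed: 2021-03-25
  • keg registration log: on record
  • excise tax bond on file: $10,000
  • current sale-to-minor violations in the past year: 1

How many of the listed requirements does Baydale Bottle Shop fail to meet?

0

1. age-verification audit 175 days ago vs limit 180 → met
2. condition 'offers delivery' does not hold → requirement n/a → met
3. condition 'sells kegs' holds; keg registration log present → met
4. excise tax bond $10,000 ≥ $5,000 → met
5. employees with server-training certification 13 ≥ 8 → met
6. condition 'sells for on-premises consumption' holds; excise tax filing 257 days ago vs limit 270 → met
7. sale-to-minor violations in the past year 1 ≤ 1 → met
Not met: 0 of 7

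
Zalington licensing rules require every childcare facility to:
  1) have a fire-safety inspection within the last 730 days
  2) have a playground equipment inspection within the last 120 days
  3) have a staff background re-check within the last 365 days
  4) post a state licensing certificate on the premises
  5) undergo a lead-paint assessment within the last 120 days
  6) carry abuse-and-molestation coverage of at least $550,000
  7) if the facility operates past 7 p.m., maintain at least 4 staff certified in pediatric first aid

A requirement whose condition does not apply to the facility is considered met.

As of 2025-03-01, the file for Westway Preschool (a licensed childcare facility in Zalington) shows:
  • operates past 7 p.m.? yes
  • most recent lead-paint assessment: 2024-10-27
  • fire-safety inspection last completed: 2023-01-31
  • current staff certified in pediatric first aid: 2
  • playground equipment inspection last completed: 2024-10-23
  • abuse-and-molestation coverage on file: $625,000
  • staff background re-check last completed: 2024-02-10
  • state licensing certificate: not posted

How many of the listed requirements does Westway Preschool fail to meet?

1. fire-safety inspection 760 days ago vs limit 730 → not met
2. playground equipment inspection 129 days ago vs limit 120 → not met
3. staff background re-check 385 days ago vs limit 365 → not met
4. state licensing certificate absent → not met
5. lead-paint assessment 125 days ago vs limit 120 → not met
6. abuse-and-molestation coverage $625,000 ≥ $550,000 → met
7. condition 'operates past 7 p.m.' holds; staff certified in pediatric first aid 2 < 4 → not met
Not met: 6 of 7

6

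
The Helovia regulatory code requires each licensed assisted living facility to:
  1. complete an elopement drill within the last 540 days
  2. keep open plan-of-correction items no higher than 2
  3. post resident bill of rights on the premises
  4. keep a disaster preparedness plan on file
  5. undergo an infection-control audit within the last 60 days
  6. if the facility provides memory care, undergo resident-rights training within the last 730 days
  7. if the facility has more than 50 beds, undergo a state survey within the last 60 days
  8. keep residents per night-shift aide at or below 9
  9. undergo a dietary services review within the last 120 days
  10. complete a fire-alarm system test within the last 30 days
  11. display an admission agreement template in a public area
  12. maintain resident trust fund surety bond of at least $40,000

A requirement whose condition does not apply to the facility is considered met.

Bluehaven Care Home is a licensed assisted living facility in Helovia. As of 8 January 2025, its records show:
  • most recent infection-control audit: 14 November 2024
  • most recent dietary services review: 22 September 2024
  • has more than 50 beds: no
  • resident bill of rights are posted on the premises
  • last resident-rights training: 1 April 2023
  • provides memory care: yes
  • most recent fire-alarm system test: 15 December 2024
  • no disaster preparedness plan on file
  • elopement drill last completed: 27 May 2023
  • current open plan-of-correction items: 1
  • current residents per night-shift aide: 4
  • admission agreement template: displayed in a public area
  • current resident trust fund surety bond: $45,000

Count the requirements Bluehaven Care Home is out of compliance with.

2

1. elopement drill 592 days ago vs limit 540 → not met
2. open plan-of-correction items 1 ≤ 2 → met
3. resident bill of rights present → met
4. disaster preparedness plan absent → not met
5. infection-control audit 55 days ago vs limit 60 → met
6. condition 'provides memory care' holds; resident-rights training 648 days ago vs limit 730 → met
7. condition 'has more than 50 beds' does not hold → requirement n/a → met
8. residents per night-shift aide 4 ≤ 9 → met
9. dietary services review 108 days ago vs limit 120 → met
10. fire-alarm system test 24 days ago vs limit 30 → met
11. admission agreement template present → met
12. resident trust fund surety bond $45,000 ≥ $40,000 → met
Not met: 2 of 12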